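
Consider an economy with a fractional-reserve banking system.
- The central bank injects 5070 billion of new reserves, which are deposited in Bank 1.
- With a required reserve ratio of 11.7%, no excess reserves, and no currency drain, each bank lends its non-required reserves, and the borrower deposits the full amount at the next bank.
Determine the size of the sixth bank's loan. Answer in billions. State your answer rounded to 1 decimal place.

Each bank lends a fraction (1 − rr) = 0.8830 of the deposit it receives, so Bank 6 receives 5070·0.8830^5 and lends 5070·0.8830^6 ≈ 2403.1019 billion.

2403.1 billion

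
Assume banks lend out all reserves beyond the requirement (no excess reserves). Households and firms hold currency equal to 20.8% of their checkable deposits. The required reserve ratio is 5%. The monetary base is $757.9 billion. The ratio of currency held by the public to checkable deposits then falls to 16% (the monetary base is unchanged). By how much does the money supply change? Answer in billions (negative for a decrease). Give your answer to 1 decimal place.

Initially m₁ = (1 + 0.208) / (0.05 + 0.208) ≈ 4.68217, so M₁ = 4.68217 × 757.9 ≈ 3548.6166 billion.
After the change m₂ = (1 + 0.16) / (0.05 + 0.16) ≈ 5.52381, so M₂ = 5.52381 × 757.9 ≈ 4186.4956 billion.
ΔM = M₂ − M₁ = 4186.4956 − 3548.6166 = 637.879 billion.

$637.9 billion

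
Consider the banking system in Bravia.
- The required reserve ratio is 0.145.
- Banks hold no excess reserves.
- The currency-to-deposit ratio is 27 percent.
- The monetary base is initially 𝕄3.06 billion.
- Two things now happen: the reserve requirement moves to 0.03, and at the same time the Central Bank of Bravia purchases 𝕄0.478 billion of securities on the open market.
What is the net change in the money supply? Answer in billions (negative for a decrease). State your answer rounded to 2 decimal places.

Before: m₁ = (1 + 0.27) / (0.145 + 0.27) ≈ 3.0602, MB₁ = 3.06, so M₁ = 3.0602 × 3.06 ≈ 9.3642 billion.
After: m₂ = (1 + 0.27) / (0.03 + 0.27) ≈ 4.2333, MB₂ = 3.06 + 0.478 = 3.538, so M₂ = 4.2333 × 3.538 ≈ 14.9774 billion.
ΔM = M₂ − M₁ = 14.9774 − 9.3642 = 5.6132 billion.

𝕄5.61 billion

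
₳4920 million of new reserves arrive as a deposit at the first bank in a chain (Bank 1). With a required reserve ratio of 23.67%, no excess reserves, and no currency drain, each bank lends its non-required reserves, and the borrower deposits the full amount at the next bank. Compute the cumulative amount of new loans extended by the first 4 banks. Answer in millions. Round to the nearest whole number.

Bank i lends (1 − rr)^i of the original deposit: Bank 1 lends 4920·0.7633 = 3755.4360, Bank 2 lends 4920·0.7633² ≈ 2866.5243, and so on.
Summing a geometric series: total = 4920·[0.7633·(1 − 0.7633^4) / (1 − 0.7633)] ≈ 10480.0924 million.

₳10480 million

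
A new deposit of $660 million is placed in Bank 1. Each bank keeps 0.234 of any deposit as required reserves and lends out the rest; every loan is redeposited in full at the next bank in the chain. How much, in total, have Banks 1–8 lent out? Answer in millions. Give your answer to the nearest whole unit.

$1904 million

Bank i lends (1 − rr)^i of the original deposit: Bank 1 lends 660·0.7660 = 505.5600, Bank 2 lends 660·0.7660² ≈ 387.2590, and so on.
Summing a geometric series: total = 660·[0.7660·(1 − 0.7660^8) / (1 − 0.7660)] ≈ 1904.4261 million.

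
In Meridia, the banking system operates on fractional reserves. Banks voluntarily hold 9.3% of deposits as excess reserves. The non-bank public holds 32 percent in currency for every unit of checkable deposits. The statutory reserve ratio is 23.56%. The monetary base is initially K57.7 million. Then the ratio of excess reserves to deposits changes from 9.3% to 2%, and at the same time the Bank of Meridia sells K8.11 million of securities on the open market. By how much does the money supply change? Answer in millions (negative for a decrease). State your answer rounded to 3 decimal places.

Before: m₁ = (1 + 0.32) / (0.2356 + 0.093 + 0.32) ≈ 2.035153, MB₁ = 57.7, so M₁ = 2.035153 × 57.7 ≈ 117.4283 million.
After: m₂ = (1 + 0.32) / (0.2356 + 0.02 + 0.32) ≈ 2.293259, MB₂ = 57.7 − 8.11 = 49.59, so M₂ = 2.293259 × 49.59 ≈ 113.7227 million.
ΔM = M₂ − M₁ = 113.7227 − 117.4283 = -3.7056 million.

-3.706 million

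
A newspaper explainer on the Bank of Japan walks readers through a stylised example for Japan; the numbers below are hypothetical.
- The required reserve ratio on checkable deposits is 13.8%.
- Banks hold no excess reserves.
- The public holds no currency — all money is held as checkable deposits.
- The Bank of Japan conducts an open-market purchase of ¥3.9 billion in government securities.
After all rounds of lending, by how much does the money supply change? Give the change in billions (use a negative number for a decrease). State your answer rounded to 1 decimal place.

¥28.3 billion

The simple money multiplier is m = 1/rr = 1/0.138 ≈ 7.2464.
An open-market purchase increases the monetary base by 3.9 billion, so ΔM = m × ΔMB = 7.2464 × 3.9 ≈ 28.261 billion.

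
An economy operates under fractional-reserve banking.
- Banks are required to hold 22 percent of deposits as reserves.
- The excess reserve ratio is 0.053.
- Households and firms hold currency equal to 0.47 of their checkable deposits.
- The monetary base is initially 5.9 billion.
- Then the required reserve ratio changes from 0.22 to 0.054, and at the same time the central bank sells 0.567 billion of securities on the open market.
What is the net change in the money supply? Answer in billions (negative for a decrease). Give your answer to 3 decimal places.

Before: m₁ = (1 + 0.47) / (0.22 + 0.053 + 0.47) ≈ 1.97847, MB₁ = 5.9, so M₁ = 1.97847 × 5.9 ≈ 11.673 billion.
After: m₂ = (1 + 0.47) / (0.054 + 0.053 + 0.47) ≈ 2.54766, MB₂ = 5.9 − 0.567 = 5.333, so M₂ = 2.54766 × 5.333 ≈ 13.5867 billion.
ΔM = M₂ − M₁ = 13.5867 − 11.673 = 1.9137 billion.

1.914 billion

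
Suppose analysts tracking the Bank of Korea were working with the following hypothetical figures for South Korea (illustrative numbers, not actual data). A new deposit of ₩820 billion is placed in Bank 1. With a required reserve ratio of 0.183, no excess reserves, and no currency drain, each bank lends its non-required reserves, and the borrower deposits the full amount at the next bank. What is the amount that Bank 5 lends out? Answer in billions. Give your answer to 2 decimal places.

₩298.49 billion

Each bank lends a fraction (1 − rr) = 0.8170 of the deposit it receives, so Bank 5 receives 820·0.8170^4 and lends 820·0.8170^5 ≈ 298.4861 billion.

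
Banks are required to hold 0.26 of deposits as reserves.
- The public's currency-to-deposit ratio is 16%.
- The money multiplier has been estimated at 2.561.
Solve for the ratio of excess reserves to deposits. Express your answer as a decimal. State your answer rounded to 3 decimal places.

0.033

Using m = 2.561. Since m = (1 + c)/(c + rr + e), the denominator satisfies c + rr + e = (1 + c)/m = (1 + 0.16) / 2.561 ≈ 0.452948.
With c = 0.16 and rr = 0.26, the ratio of excess reserves to deposits is 0.452948 − 0.16 − 0.26 = 0.032948.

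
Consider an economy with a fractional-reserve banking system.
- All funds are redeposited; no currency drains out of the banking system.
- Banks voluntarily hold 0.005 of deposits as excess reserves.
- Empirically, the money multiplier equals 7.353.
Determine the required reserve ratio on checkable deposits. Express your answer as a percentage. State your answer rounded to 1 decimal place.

Using m = 7.353. Since m = (1 + c)/(c + rr + e), the denominator satisfies c + rr + e = (1 + c)/m = (1 + 0) / 7.353 ≈ 0.135999.
With c = 0 and e = 0.005, the required reserve ratio on checkable deposits is 0.135999 − 0 − 0.005 = 0.130999.

13.1%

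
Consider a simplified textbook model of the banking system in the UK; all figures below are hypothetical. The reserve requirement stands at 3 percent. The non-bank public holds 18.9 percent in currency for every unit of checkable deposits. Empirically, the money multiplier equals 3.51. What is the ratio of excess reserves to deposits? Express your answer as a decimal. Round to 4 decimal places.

0.1197

Using m = 3.51. Since m = (1 + c)/(c + rr + e), the denominator satisfies c + rr + e = (1 + c)/m = (1 + 0.189) / 3.51 ≈ 0.338746.
With c = 0.189 and rr = 0.03, the ratio of excess reserves to deposits is 0.338746 − 0.189 − 0.03 = 0.119746.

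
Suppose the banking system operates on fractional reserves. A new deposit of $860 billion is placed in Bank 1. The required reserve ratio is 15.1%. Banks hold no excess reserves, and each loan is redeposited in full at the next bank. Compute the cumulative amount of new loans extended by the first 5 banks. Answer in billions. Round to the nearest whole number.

Bank i lends (1 − rr)^i of the original deposit: Bank 1 lends 860·0.8490 = 730.1400, Bank 2 lends 860·0.8490² ≈ 619.8889, and so on.
Summing a geometric series: total = 860·[0.8490·(1 − 0.8490^5) / (1 − 0.8490)] ≈ 2702.4782 billion.

$2702 billion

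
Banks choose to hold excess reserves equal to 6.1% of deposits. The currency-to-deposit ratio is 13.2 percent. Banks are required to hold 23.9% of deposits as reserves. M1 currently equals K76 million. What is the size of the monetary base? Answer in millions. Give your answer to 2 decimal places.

The money multiplier is m = (1 + c) / (rr + e + c) = (1 + 0.132) / (0.239 + 0.061 + 0.132) ≈ 2.62037.
MB = M / m = 76 / 2.62037 ≈ 29.0035 million.

K29.00 million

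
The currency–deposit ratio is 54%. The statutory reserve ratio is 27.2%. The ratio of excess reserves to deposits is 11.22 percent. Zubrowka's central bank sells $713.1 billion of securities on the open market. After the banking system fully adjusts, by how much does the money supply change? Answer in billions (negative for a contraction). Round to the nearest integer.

-1188 billion

The money multiplier is m = (1 + c) / (rr + e + c) = (1 + 0.54) / (0.272 + 0.1122 + 0.54) ≈ 1.6663.
The sale removes 713.1 billion of base, so ΔM = m × ΔMB = 1.6663 × (−713.1) ≈ -1188.2385 billion.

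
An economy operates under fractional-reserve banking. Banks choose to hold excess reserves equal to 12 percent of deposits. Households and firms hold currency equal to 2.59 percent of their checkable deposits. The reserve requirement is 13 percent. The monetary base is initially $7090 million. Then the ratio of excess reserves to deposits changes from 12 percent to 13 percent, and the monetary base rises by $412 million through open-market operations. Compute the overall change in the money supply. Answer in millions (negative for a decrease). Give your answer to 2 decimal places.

Before: m₁ = (1 + 0.0259) / (0.13 + 0.12 + 0.0259) ≈ 3.7183762, MB₁ = 7090, so M₁ = 3.7183762 × 7090 ≈ 26363.2873 million.
After: m₂ = (1 + 0.0259) / (0.13 + 0.13 + 0.0259) ≈ 3.5883176, MB₂ = 7090 + 412 = 7502, so M₂ = 3.5883176 × 7502 ≈ 26919.5586 million.
ΔM = M₂ − M₁ = 26919.5586 − 26363.2873 = 556.2713 million.

$556.27 million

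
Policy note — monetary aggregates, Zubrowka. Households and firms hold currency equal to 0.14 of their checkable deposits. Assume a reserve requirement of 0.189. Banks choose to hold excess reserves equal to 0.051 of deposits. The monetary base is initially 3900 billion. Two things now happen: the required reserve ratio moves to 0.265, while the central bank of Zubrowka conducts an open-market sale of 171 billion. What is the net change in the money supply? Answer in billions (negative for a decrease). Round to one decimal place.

-2377.5 billion

Before: m₁ = (1 + 0.14) / (0.189 + 0.051 + 0.14) = 3, MB₁ = 3900, so M₁ = 3 × 3900 = 11700 billion.
After: m₂ = (1 + 0.14) / (0.265 + 0.051 + 0.14) = 2.5, MB₂ = 3900 − 171 = 3729, so M₂ = 2.5 × 3729 = 9322.5 billion.
ΔM = M₂ − M₁ = 9322.5 − 11700 = -2377.5 billion.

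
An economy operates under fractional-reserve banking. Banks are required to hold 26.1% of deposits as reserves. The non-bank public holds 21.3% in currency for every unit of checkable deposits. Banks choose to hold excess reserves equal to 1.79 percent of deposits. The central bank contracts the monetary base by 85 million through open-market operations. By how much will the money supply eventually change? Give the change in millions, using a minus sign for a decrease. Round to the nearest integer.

-210 million

The money multiplier is m = (1 + c) / (rr + e + c) = (1 + 0.213) / (0.261 + 0.0179 + 0.213) ≈ 2.4659.
The sale removes 85 million of base, so ΔM = m × ΔMB = 2.4659 × (−85) = -209.6015 million.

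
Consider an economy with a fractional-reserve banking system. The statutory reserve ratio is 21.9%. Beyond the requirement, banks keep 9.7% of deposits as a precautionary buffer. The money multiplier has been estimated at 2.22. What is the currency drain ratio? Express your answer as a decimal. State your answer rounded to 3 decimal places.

0.245

Using m = 2.22. From m = (1 + c)/(c + rr + e), rearranging gives 1 + c = m·(c + rr + e), so c·(1 − m) = m·(rr + e) − 1.
Hence c = [m·(rr + e) − 1]/(1 − m) = [2.22 × (0.219 + 0.097) − 1] / (1 − 2.22) ≈ 0.244656.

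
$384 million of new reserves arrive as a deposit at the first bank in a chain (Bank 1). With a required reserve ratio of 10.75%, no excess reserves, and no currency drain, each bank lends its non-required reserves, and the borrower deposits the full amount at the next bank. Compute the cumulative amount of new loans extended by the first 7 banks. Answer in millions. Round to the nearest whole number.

Bank i lends (1 − rr)^i of the original deposit: Bank 1 lends 384·0.8925 = 342.7200, Bank 2 lends 384·0.8925² = 305.8776, and so on.
Summing a geometric series: total = 384·[0.8925·(1 − 0.8925^7) / (1 − 0.8925)] ≈ 1749.9948 million.

$1750 million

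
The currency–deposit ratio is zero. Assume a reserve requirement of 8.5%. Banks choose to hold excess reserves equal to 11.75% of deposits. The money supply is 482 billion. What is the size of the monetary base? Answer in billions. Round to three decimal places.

The money multiplier is m = 1 / (rr + e) = 1 / (0.085 + 0.1175) ≈ 4.9382716.
MB = M / m = 482 / 4.9382716 ≈ 97.605 billion.

97.605 billion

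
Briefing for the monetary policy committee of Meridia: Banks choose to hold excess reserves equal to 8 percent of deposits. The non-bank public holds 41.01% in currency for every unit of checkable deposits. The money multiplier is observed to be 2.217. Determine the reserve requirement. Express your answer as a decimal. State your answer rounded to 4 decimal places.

0.1459

Using m = 2.217. Since m = (1 + c)/(c + rr + e), the denominator satisfies c + rr + e = (1 + c)/m = (1 + 0.4101) / 2.217 ≈ 0.636040.
With c = 0.4101 and e = 0.08, the reserve requirement is 0.636040 − 0.4101 − 0.08 = 0.14594.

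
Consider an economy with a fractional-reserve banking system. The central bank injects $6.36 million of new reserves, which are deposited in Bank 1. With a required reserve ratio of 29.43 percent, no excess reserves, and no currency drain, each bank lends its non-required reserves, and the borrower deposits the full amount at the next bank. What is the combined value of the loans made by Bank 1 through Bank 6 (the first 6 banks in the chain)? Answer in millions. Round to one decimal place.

Bank i lends (1 − rr)^i of the original deposit: Bank 1 lends 6.36·0.7057 ≈ 4.4883, Bank 2 lends 6.36·0.7057² ≈ 3.1674, and so on.
Summing a geometric series: total = 6.36·[0.7057·(1 − 0.7057^6) / (1 − 0.7057)] ≈ 13.3669 million.

$13.4 million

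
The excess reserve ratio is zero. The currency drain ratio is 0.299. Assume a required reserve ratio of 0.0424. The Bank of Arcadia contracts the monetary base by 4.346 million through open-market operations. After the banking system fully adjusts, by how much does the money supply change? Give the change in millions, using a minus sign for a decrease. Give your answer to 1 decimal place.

-16.5 million

The money multiplier is m = (1 + c) / (rr + c) = (1 + 0.299) / (0.0424 + 0.299) ≈ 3.8049.
The sale removes 4.346 million of base, so ΔM = m × ΔMB = 3.8049 × (−4.346) ≈ -16.5361 million.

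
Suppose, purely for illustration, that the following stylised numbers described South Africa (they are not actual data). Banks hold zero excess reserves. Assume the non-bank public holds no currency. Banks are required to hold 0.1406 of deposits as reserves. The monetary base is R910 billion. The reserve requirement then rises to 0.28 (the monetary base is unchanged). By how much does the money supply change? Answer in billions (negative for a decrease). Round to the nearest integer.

-3222 billion

Initially m₁ = 1 / (0.1406) ≈ 7.1124, so M₁ = 7.1124 × 910 = 6472.284 billion.
After the change m₂ = 1 / (0.28) ≈ 3.5714, so M₂ = 3.5714 × 910 = 3249.974 billion.
ΔM = M₂ − M₁ = 3249.974 − 6472.284 = -3222.31 billion.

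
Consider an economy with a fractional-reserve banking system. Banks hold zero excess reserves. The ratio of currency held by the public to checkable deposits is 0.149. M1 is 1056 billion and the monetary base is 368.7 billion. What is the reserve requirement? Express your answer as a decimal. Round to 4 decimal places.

Using m = M/MB = 1056/368.7 ≈ 2.864117. Since m = (1 + c)/(c + rr + e), the denominator satisfies c + rr + e = (1 + c)/m = (1 + 0.149) / 2.864117 ≈ 0.401171.
With c = 0.149 and e = 0, the reserve requirement is 0.401171 − 0.149 − 0 = 0.252171.

0.2522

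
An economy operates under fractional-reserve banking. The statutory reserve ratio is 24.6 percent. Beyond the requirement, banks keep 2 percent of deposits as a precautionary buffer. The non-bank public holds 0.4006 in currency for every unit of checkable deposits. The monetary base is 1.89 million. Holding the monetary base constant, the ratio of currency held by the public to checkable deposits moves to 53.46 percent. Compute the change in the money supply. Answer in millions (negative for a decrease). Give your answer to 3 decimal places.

-0.348 million

Initially m₁ = (1 + 0.4006) / (0.246 + 0.02 + 0.4006) ≈ 2.10111, so M₁ = 2.10111 × 1.89 ≈ 3.9711 million.
After the change m₂ = (1 + 0.5346) / (0.246 + 0.02 + 0.5346) ≈ 1.91681, so M₂ = 1.91681 × 1.89 ≈ 3.6228 million.
ΔM = M₂ − M₁ = 3.6228 − 3.9711 = -0.3483 million.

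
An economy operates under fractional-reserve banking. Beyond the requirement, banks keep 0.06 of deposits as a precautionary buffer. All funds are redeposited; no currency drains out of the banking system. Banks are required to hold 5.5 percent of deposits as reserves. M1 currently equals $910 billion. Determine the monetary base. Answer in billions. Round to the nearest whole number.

The money multiplier is m = 1 / (rr + e) = 1 / (0.055 + 0.06) ≈ 8.6957.
MB = M / m = 910 / 8.6957 ≈ 104.6494 billion.

$105 billion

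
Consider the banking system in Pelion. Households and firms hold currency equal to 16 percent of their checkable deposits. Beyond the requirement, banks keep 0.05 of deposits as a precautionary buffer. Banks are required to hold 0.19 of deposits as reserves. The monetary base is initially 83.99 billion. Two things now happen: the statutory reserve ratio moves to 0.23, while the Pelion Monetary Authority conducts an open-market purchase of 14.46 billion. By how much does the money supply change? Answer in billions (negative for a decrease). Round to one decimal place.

16.0 billion

Before: m₁ = (1 + 0.16) / (0.19 + 0.05 + 0.16) = 2.9, MB₁ = 83.99, so M₁ = 2.9 × 83.99 = 243.571 billion.
After: m₂ = (1 + 0.16) / (0.23 + 0.05 + 0.16) ≈ 2.6364, MB₂ = 83.99 + 14.46 = 98.45, so M₂ = 2.6364 × 98.45 ≈ 259.5536 billion.
ΔM = M₂ − M₁ = 259.5536 − 243.571 = 15.9826 billion.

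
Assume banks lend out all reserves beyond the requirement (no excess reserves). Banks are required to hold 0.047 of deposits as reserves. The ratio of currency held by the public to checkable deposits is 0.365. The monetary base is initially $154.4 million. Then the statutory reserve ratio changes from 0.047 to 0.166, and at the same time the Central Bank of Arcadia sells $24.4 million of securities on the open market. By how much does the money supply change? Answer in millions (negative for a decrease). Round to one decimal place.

-177.4 million

Before: m₁ = (1 + 0.365) / (0.047 + 0.365) ≈ 3.31311, MB₁ = 154.4, so M₁ = 3.31311 × 154.4 ≈ 511.5442 million.
After: m₂ = (1 + 0.365) / (0.166 + 0.365) ≈ 2.57062, MB₂ = 154.4 − 24.4 = 130, so M₂ = 2.57062 × 130 = 334.1806 million.
ΔM = M₂ − M₁ = 334.1806 − 511.5442 = -177.3636 million.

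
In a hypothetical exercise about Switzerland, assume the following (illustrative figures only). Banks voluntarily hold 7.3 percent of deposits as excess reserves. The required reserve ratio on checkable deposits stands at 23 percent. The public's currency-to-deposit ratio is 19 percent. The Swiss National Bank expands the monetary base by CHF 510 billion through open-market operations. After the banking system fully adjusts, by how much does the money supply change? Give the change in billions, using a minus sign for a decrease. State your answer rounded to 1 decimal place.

The money multiplier is m = (1 + c) / (rr + e + c) = (1 + 0.19) / (0.23 + 0.073 + 0.19) ≈ 2.41379.
The purchase adds 510 billion of base, so ΔM = m × ΔMB = 2.41379 × (+510) = 1231.0329 billion.

CHF 1231.0 billion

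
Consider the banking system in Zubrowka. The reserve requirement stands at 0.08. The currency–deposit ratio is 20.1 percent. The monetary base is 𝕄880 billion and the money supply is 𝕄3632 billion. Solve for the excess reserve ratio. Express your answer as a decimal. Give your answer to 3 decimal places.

Using m = M/MB = 3632/880 ≈ 4.127273. Since m = (1 + c)/(c + rr + e), the denominator satisfies c + rr + e = (1 + c)/m = (1 + 0.201) / 4.127273 ≈ 0.290991.
With c = 0.201 and rr = 0.08, the excess reserve ratio is 0.290991 − 0.201 − 0.08 = 0.009991.

0.010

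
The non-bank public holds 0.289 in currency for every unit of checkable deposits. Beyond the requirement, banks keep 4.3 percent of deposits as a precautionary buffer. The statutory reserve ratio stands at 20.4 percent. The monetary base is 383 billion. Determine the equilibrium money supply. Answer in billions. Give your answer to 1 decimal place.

921.1 billion

The money multiplier is m = (1 + c) / (rr + e + c) = (1 + 0.289) / (0.204 + 0.043 + 0.289) ≈ 2.40485.
So M = m × MB = 2.40485 × 383 ≈ 921.0576 billion.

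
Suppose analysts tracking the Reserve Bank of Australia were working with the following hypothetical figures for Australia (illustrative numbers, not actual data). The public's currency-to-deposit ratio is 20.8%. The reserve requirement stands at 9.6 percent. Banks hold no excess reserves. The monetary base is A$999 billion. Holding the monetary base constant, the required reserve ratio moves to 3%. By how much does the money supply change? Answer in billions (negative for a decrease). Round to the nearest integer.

Initially m₁ = (1 + 0.208) / (0.096 + 0.208) ≈ 3.9737, so M₁ = 3.9737 × 999 = 3969.7263 billion.
After the change m₂ = (1 + 0.208) / (0.03 + 0.208) ≈ 5.0756, so M₂ = 5.0756 × 999 = 5070.5244 billion.
ΔM = M₂ − M₁ = 5070.5244 − 3969.7263 = 1100.7981 billion.

A$1101 billion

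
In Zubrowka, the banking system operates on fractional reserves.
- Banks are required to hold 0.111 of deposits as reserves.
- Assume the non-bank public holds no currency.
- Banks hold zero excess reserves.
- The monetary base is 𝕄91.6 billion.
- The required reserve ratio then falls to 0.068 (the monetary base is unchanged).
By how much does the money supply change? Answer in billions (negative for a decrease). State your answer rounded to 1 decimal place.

𝕄521.8 billion

Initially m₁ = 1 / (0.111) ≈ 9.0090, so M₁ = 9.0090 × 91.6 = 825.2244 billion.
After the change m₂ = 1 / (0.068) ≈ 14.7059, so M₂ = 14.7059 × 91.6 ≈ 1347.0604 billion.
ΔM = M₂ − M₁ = 1347.0604 − 825.2244 = 521.836 billion.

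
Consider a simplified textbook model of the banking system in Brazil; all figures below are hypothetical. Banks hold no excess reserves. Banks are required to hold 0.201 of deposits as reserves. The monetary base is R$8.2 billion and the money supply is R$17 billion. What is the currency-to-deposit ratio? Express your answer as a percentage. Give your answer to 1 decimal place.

54.4%

Using m = M/MB = 17/8.2 ≈ 2.073171. From m = (1 + c)/(c + rr + e), rearranging gives 1 + c = m·(c + rr + e), so c·(1 − m) = m·(rr + e) − 1.
Hence c = [m·(rr + e) − 1]/(1 − m) = [2.073171 × (0.201 + 0) − 1] / (1 − 2.073171) ≈ 0.543523.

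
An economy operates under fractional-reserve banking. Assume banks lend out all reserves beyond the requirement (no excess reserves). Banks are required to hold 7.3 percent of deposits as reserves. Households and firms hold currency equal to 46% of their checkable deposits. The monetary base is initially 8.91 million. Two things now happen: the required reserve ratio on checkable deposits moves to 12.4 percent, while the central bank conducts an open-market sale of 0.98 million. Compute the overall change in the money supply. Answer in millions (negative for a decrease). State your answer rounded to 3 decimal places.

-4.581 million

Before: m₁ = (1 + 0.46) / (0.073 + 0.46) ≈ 2.73921, MB₁ = 8.91, so M₁ = 2.73921 × 8.91 ≈ 24.4064 million.
After: m₂ = (1 + 0.46) / (0.124 + 0.46) = 2.5, MB₂ = 8.91 − 0.98 = 7.93, so M₂ = 2.5 × 7.93 = 19.825 million.
ΔM = M₂ − M₁ = 19.825 − 24.4064 = -4.5814 million.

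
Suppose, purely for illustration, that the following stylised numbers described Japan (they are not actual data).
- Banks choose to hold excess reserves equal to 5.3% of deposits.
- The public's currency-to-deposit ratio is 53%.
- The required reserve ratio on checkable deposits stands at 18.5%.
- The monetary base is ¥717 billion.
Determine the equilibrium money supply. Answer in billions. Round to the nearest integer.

The money multiplier is m = (1 + c) / (rr + e + c) = (1 + 0.53) / (0.185 + 0.053 + 0.53) ≈ 1.9922.
So M = m × MB = 1.9922 × 717 = 1428.4074 billion.

¥1428 billion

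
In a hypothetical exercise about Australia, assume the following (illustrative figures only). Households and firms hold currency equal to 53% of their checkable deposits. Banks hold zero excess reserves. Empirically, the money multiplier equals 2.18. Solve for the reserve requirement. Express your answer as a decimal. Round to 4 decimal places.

Using m = 2.18. Since m = (1 + c)/(c + rr + e), the denominator satisfies c + rr + e = (1 + c)/m = (1 + 0.53) / 2.18 ≈ 0.701835.
With c = 0.53 and e = 0, the reserve requirement is 0.701835 − 0.53 − 0 = 0.171835.

0.1718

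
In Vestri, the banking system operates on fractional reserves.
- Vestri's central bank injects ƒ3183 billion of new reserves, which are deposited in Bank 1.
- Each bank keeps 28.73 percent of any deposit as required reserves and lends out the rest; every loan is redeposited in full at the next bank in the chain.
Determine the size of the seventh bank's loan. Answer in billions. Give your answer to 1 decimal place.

ƒ297.3 billion

Each bank lends a fraction (1 − rr) = 0.7127 of the deposit it receives, so Bank 7 receives 3183·0.7127^6 and lends 3183·0.7127^7 ≈ 297.2925 billion.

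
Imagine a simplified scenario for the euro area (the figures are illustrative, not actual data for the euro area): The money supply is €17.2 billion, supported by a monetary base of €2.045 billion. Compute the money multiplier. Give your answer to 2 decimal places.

8.41

The money multiplier is m = M / MB = 17.2 / 2.045 ≈ 8.41076.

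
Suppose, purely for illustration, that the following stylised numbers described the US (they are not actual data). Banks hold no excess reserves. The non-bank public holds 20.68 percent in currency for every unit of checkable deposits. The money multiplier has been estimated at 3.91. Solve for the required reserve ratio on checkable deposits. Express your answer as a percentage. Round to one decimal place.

Using m = 3.91. Since m = (1 + c)/(c + rr + e), the denominator satisfies c + rr + e = (1 + c)/m = (1 + 0.2068) / 3.91 ≈ 0.308645.
With c = 0.2068 and e = 0, the required reserve ratio on checkable deposits is 0.308645 − 0.2068 − 0 = 0.101845.

10.2%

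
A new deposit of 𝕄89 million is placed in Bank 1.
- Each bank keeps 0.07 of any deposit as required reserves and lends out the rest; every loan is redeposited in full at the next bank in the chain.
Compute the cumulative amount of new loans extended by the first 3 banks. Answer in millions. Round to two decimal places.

Bank i lends (1 − rr)^i of the original deposit: Bank 1 lends 89·0.9300 = 82.7700, Bank 2 lends 89·0.9300² = 76.9761, and so on.
Summing a geometric series: total = 89·[0.9300·(1 − 0.9300^3) / (1 − 0.9300)] ≈ 231.3339 million.

𝕄231.33 million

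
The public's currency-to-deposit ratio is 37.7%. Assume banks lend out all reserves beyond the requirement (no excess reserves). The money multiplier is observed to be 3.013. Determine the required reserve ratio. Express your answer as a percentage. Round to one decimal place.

8.0%

Using m = 3.013. Since m = (1 + c)/(c + rr + e), the denominator satisfies c + rr + e = (1 + c)/m = (1 + 0.377) / 3.013 ≈ 0.457020.
With c = 0.377 and e = 0, the required reserve ratio is 0.457020 − 0.377 − 0 = 0.08002.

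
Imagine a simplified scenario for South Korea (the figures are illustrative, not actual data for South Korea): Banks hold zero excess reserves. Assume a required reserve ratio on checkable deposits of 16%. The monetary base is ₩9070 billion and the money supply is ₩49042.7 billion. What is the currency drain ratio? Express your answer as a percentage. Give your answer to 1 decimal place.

Using m = M/MB = 49042.7/9070 ≈ 5.407133. From m = (1 + c)/(c + rr + e), rearranging gives 1 + c = m·(c + rr + e), so c·(1 − m) = m·(rr + e) − 1.
Hence c = [m·(rr + e) − 1]/(1 − m) = [5.407133 × (0.16 + 0) − 1] / (1 − 5.407133) ≈ 0.030600.

3.1%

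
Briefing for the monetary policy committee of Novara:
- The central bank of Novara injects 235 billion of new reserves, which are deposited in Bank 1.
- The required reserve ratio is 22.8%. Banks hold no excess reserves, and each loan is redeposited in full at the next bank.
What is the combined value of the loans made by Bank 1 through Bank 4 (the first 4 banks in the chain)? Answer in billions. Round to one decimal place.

513.1 billion

Bank i lends (1 − rr)^i of the original deposit: Bank 1 lends 235·0.7720 = 181.4200, Bank 2 lends 235·0.7720² ≈ 140.0562, and so on.
Summing a geometric series: total = 235·[0.7720·(1 − 0.7720^4) / (1 − 0.7720)] ≈ 513.0709 billion.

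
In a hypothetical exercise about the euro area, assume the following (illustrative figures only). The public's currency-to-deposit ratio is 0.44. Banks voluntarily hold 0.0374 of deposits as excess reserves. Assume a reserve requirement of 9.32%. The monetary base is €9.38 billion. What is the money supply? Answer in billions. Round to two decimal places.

The money multiplier is m = (1 + c) / (rr + e + c) = (1 + 0.44) / (0.0932 + 0.0374 + 0.44) ≈ 2.5237.
So M = m × MB = 2.5237 × 9.38 ≈ 23.6723 billion.

€23.67 billion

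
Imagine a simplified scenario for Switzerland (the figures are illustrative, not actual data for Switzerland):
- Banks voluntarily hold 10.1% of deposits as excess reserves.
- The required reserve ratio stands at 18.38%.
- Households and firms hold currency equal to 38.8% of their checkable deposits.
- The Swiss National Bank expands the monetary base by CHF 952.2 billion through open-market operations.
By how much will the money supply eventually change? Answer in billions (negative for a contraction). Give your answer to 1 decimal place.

CHF 1964.4 billion

The money multiplier is m = (1 + c) / (rr + e + c) = (1 + 0.388) / (0.1838 + 0.101 + 0.388) ≈ 2.06302.
The purchase adds 952.2 billion of base, so ΔM = m × ΔMB = 2.06302 × (+952.2) ≈ 1964.4076 billion.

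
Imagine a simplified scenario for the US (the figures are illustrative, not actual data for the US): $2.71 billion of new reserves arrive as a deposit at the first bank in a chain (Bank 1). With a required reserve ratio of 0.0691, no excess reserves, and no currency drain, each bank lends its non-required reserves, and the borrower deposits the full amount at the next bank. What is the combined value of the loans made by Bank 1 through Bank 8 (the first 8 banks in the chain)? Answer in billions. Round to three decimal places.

$15.920 billion

Bank i lends (1 − rr)^i of the original deposit: Bank 1 lends 2.71·0.9309 ≈ 2.5227, Bank 2 lends 2.71·0.9309² ≈ 2.3484, and so on.
Summing a geometric series: total = 2.71·[0.9309·(1 − 0.9309^8) / (1 − 0.9309)] ≈ 15.9203 billion.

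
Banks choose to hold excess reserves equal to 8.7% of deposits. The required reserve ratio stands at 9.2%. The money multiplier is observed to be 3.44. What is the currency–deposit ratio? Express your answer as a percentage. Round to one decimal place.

Using m = 3.44. From m = (1 + c)/(c + rr + e), rearranging gives 1 + c = m·(c + rr + e), so c·(1 − m) = m·(rr + e) − 1.
Hence c = [m·(rr + e) − 1]/(1 − m) = [3.44 × (0.092 + 0.087) − 1] / (1 − 3.44) ≈ 0.157475.

15.7%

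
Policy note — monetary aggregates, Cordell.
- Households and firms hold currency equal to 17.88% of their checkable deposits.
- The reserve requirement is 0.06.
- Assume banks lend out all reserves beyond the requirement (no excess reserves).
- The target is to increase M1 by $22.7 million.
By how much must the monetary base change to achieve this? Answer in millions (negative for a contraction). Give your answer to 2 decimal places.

$4.60 million

The money multiplier is m = (1 + c) / (rr + c) = (1 + 0.1788) / (0.06 + 0.1788) ≈ 4.93635.
ΔMB = ΔM / m = (+22.7) / 4.93635 ≈ 4.5985 million.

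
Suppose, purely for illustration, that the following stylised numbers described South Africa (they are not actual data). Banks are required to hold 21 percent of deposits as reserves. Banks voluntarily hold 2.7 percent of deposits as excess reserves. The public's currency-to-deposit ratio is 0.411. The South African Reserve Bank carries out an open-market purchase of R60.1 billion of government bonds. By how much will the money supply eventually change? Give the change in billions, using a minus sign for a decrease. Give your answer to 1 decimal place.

The money multiplier is m = (1 + c) / (rr + e + c) = (1 + 0.411) / (0.21 + 0.027 + 0.411) ≈ 2.1775.
The purchase adds 60.1 billion of base, so ΔM = m × ΔMB = 2.1775 × (+60.1) ≈ 130.8678 billion.

R130.9 billion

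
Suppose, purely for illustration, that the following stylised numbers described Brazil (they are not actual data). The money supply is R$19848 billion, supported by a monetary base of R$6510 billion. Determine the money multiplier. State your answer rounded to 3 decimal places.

3.049

The money multiplier is m = M / MB = 19848 / 6510 ≈ 3.04885.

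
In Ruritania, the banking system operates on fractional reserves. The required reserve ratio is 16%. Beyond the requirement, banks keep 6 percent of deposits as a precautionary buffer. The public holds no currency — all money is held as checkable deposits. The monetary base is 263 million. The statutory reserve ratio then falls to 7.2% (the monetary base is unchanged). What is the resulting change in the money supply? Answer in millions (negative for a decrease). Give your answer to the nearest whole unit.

797 million

Initially m₁ = 1 / (0.16 + 0.06) ≈ 4.5455, so M₁ = 4.5455 × 263 = 1195.4665 million.
After the change m₂ = 1 / (0.072 + 0.06) ≈ 7.5758, so M₂ = 7.5758 × 263 = 1992.4354 million.
ΔM = M₂ − M₁ = 1992.4354 − 1195.4665 = 796.9689 million.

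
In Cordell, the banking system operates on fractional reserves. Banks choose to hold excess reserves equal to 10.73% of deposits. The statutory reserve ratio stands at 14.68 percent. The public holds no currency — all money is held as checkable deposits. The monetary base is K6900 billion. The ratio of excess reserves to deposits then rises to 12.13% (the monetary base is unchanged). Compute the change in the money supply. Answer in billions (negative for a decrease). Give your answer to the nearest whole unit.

Initially m₁ = 1 / (0.1468 + 0.1073) ≈ 3.93546, so M₁ = 3.93546 × 6900 = 27154.674 billion.
After the change m₂ = 1 / (0.1468 + 0.1213) ≈ 3.72995, so M₂ = 3.72995 × 6900 = 25736.655 billion.
ΔM = M₂ − M₁ = 25736.655 − 27154.674 = -1418.019 billion.

-1418 billion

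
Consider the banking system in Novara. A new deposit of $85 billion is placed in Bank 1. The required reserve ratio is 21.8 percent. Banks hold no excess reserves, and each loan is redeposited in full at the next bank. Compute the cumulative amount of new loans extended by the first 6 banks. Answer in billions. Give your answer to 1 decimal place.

$235.2 billion

Bank i lends (1 − rr)^i of the original deposit: Bank 1 lends 85·0.7820 = 66.4700, Bank 2 lends 85·0.7820² ≈ 51.9795, and so on.
Summing a geometric series: total = 85·[0.7820·(1 − 0.7820^6) / (1 − 0.7820)] ≈ 235.1799 billion.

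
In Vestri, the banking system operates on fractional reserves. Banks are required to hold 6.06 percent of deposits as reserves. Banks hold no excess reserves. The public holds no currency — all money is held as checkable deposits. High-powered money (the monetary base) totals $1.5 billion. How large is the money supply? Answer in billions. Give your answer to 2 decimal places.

$24.75 billion

With no currency drain or excess reserves, the money multiplier is m = 1/rr = 1/0.0606 ≈ 16.5017.
Money supply M = m × MB = 16.5017 × 1.5 ≈ 24.7525 billion.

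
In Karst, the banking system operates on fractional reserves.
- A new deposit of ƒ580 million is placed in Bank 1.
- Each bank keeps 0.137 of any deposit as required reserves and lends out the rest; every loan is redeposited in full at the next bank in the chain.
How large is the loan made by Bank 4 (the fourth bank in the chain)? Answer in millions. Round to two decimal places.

ƒ321.71 million

Each bank lends a fraction (1 − rr) = 0.8630 of the deposit it receives, so Bank 4 receives 580·0.8630^3 and lends 580·0.8630^4 ≈ 321.7149 million.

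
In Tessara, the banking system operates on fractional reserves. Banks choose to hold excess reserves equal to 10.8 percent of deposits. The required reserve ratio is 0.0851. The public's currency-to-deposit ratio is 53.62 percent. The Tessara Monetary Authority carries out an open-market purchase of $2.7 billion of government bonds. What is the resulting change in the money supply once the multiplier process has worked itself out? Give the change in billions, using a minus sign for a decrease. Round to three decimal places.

The money multiplier is m = (1 + c) / (rr + e + c) = (1 + 0.5362) / (0.0851 + 0.108 + 0.5362) ≈ 2.10640.
The purchase adds 2.7 billion of base, so ΔM = m × ΔMB = 2.10640 × (+2.7) ≈ 5.6873 billion.

$5.687 billion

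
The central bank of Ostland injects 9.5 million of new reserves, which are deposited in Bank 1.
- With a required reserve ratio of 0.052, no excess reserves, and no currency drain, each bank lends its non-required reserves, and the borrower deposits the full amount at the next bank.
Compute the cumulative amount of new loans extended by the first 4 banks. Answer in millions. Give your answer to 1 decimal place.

Bank i lends (1 − rr)^i of the original deposit: Bank 1 lends 9.5·0.9480 = 9.0060, Bank 2 lends 9.5·0.9480² ≈ 8.5377, and so on.
Summing a geometric series: total = 9.5·[0.9480·(1 − 0.9480^4) / (1 − 0.9480)] ≈ 33.3103 million.

33.3 million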